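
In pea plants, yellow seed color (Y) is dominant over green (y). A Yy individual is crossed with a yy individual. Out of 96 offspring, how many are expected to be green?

Punnett square for Yy × yy:
Offspring genotypes: 2 Yy, 2 yy
yellow: 2, green: 2
green: 2 out of 4 → fraction 1/2
Expected count = 1/2 × 96 = 48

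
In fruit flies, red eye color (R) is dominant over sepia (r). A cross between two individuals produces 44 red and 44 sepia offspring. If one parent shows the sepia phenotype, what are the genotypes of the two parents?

Observed offspring: 44 red, 44 sepia
The observed ratio simplifies to 1:1. One parent shows sepia, so its genotype must be rr. A 1:1 offspring split requires the other parent to be heterozygous (Rr).
Parent genotypes: rr × Rr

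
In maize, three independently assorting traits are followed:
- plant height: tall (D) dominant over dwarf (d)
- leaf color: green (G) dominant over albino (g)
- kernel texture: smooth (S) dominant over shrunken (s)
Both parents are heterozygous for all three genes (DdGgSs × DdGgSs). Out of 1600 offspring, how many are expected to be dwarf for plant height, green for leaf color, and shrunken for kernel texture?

Trihybrid cross: DdGgSs × DdGgSs
Each trait segregates independently with a 3:1 phenotypic ratio, so each gene contributes 3/4 (dominant) or 1/4 (recessive).
Target: dwarf (plant height), green (leaf color), shrunken (kernel texture)
Probability = product of independent per-trait probabilities
= 1/4 × 3/4 × 1/4 = 3/64
Expected count = 3/64 × 1600 = 75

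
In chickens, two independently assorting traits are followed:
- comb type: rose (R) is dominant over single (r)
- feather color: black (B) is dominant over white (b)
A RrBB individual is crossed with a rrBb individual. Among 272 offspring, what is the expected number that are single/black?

Dihybrid cross RrBB × rrBb — consider each gene separately:
comb type: Rr × rr → 2 Rr, 2 rr → 2 R_ : 2 rr (out of 4)
feather color: BB × Bb → 2 BB, 2 Bb → 4 B_ (out of 4)
Combine (counts out of 4 × 4 = 16): rose/black (R_B_) = 2×4 = 8; single/black (rrB_) = 2×4 = 8
Phenotype counts (out of 16): 8 rose/black, 8 single/black
single/black: 8 out of 16 → fraction 1/2
Expected count = 1/2 × 272 = 136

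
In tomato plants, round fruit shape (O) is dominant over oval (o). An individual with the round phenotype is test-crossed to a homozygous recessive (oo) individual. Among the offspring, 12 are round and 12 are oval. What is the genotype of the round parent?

Test cross: ? × oo
Offspring: 12 round, 12 oval — approximately 1:1.
A 1:1 ratio in a test cross indicates the unknown parent is heterozygous (Oo).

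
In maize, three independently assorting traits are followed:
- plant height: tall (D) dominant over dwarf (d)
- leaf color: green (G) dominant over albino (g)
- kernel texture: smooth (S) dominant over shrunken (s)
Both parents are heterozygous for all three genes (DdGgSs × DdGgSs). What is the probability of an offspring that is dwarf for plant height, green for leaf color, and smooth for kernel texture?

Trihybrid cross: DdGgSs × DdGgSs
Each trait segregates independently with a 3:1 phenotypic ratio, so each gene contributes 3/4 (dominant) or 1/4 (recessive).
Target: dwarf (plant height), green (leaf color), smooth (kernel texture)
Probability = product of independent per-trait probabilities
= 1/4 × 3/4 × 3/4 = 9/64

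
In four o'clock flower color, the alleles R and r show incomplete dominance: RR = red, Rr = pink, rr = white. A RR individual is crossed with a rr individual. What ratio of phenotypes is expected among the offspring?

Punnett square for RR × rr:
Offspring genotypes: 4 Rr
Phenotype counts: 4 pink
Ratio: all pink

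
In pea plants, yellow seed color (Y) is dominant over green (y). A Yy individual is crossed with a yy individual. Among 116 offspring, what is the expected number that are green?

Punnett square for Yy × yy:
Offspring genotypes: 2 Yy, 2 yy
yellow: 2, green: 2
green: 2 out of 4 → fraction 1/2
Expected count = 1/2 × 116 = 58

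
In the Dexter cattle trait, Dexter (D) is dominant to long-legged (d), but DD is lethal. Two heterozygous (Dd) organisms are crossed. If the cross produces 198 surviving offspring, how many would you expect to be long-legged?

Cross: Dd × Dd
Punnett square offspring (before lethality): 1 DD, 2 Dd, 1 dd
The DD genotype is lethal (embryos die); surviving offspring: 2 Dd, 1 dd
long-legged: 1 out of 3 → fraction 1/3
Expected count = 1/3 × 198 = 66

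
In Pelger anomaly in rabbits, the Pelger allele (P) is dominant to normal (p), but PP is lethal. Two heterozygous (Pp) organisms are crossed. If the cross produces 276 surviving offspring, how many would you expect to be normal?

Cross: Pp × Pp
Punnett square offspring (before lethality): 1 PP, 2 Pp, 1 pp
The PP genotype is lethal (embryos die); surviving offspring: 2 Pp, 1 pp
normal: 1 out of 3 → fraction 1/3
Expected count = 1/3 × 276 = 92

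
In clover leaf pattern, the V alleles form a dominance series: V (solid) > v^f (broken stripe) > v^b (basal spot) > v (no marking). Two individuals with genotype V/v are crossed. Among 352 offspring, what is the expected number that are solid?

Cross: V/v × V/v
Allele dominance: V > v^f > v^b > v
Offspring genotypes: 1 V/V, 2 V/v, 1 v/v
Phenotype counts: 3 solid, 1 unmarked
solid: 3 out of 4 → fraction 3/4
Expected count = 3/4 × 352 = 264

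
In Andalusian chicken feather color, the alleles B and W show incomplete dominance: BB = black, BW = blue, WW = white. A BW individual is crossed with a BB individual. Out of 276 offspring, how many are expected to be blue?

Punnett square for BW × BB:
Offspring genotypes: 2 BB, 2 BW
Phenotype counts: 2 black, 2 blue
blue: 2 out of 4 → fraction 1/2
Expected count = 1/2 × 276 = 138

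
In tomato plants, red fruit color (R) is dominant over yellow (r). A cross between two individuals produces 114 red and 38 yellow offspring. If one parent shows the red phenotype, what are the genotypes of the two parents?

Observed offspring: 114 red, 38 yellow
The observed ratio simplifies to 3:1. Yellow (rr) offspring appear, so each parent must contribute one r allele. The parent stated to show red carries R, so it is Rr. The other parent is then either Rr or rr: Rr × rr would give a 1:1 split, whereas Rr × Rr gives 3:1 — matching the data. So both parents are heterozygous (Rr × Rr).
Parent genotypes: Rr × Rr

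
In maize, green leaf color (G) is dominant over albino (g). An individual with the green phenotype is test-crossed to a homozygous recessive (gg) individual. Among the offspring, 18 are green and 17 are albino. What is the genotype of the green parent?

Test cross: ? × gg
Offspring: 18 green, 17 albino — approximately 1:1.
A 1:1 ratio in a test cross indicates the unknown parent is heterozygous (Gg).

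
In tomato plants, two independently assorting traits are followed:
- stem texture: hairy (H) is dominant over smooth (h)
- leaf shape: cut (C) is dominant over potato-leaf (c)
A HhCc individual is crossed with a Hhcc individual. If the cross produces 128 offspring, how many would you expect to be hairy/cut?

Dihybrid cross HhCc × Hhcc — consider each gene separately:
stem texture: Hh × Hh → 1 HH, 2 Hh, 1 hh → 3 H_ : 1 hh (out of 4)
leaf shape: Cc × cc → 2 Cc, 2 cc → 2 C_ : 2 cc (out of 4)
Combine (counts out of 4 × 4 = 16): hairy/cut (H_C_) = 3×2 = 6; hairy/potato-leaf (H_cc) = 3×2 = 6; smooth/cut (hhC_) = 1×2 = 2; smooth/potato-leaf (hhcc) = 1×2 = 2
Phenotype counts (out of 16): 6 hairy/cut, 6 hairy/potato-leaf, 2 smooth/cut, 2 smooth/potato-leaf
hairy/cut: 6 out of 16 → fraction 3/8
Expected count = 3/8 × 128 = 48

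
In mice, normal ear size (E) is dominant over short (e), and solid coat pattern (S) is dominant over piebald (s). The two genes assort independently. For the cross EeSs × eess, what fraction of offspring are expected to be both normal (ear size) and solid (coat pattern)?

Dihybrid cross EeSs × eess — consider each gene separately:
ear size: Ee × ee → 2 Ee, 2 ee → 2 E_ : 2 ee (out of 4)
coat pattern: Ss × ss → 2 Ss, 2 ss → 2 S_ : 2 ss (out of 4)
Looking for: normal (E_) and solid (S_)
P(normal) = 2/4, P(solid) = 2/4
P(both) = 2/4 × 2/4 = 4/16 = 1/4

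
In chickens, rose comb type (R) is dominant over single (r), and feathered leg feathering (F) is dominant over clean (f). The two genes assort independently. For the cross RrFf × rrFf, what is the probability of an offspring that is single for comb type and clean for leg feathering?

Dihybrid cross RrFf × rrFf — consider each gene separately:
comb type: Rr × rr → 2 Rr, 2 rr → 2 R_ : 2 rr (out of 4)
leg feathering: Ff × Ff → 1 FF, 2 Ff, 1 ff → 3 F_ : 1 ff (out of 4)
Looking for: single (rr) and clean (ff)
P(single) = 2/4, P(clean) = 1/4
P(both) = 2/4 × 1/4 = 2/16 = 1/8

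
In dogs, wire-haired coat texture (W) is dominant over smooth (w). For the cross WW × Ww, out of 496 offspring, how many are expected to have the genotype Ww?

Punnett square for WW × Ww:
Offspring genotypes: 2 WW, 2 Ww
Total offspring: 4
Count with target: 2
Probability: 2/4 = 1/2
Expected count = 1/2 × 496 = 248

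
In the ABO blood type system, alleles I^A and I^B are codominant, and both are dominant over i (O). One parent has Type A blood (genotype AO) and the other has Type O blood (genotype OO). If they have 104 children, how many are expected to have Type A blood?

Cross: AO × OO
Possible offspring genotypes: 2 AO, 2 OO
Blood type counts: 2 Type A, 2 Type O
Probability of Type A: 2/4 = 1/2
Expected count = 1/2 × 104 = 52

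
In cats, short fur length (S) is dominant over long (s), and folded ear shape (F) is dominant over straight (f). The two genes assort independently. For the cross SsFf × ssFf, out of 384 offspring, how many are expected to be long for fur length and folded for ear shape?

Dihybrid cross SsFf × ssFf — consider each gene separately:
fur length: Ss × ss → 2 Ss, 2 ss → 2 S_ : 2 ss (out of 4)
ear shape: Ff × Ff → 1 FF, 2 Ff, 1 ff → 3 F_ : 1 ff (out of 4)
Looking for: long (ss) and folded (F_)
P(long) = 2/4, P(folded) = 3/4
P(both) = 2/4 × 3/4 = 6/16 = 3/8
Expected count = 3/8 × 384 = 144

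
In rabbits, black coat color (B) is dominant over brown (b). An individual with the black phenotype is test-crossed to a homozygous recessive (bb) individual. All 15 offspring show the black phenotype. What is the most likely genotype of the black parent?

Test cross: ? × bb
All offspring are black.
If the unknown parent were heterozygous (Bb), about half of 15 offspring would be brown; none are. The unknown parent is most likely homozygous dominant (BB).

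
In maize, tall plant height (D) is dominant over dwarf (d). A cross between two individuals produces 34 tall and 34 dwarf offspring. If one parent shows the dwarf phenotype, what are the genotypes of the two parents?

Observed offspring: 34 tall, 34 dwarf
The observed ratio simplifies to 1:1. One parent shows dwarf, so its genotype must be dd. A 1:1 offspring split requires the other parent to be heterozygous (Dd).
Parent genotypes: dd × Dd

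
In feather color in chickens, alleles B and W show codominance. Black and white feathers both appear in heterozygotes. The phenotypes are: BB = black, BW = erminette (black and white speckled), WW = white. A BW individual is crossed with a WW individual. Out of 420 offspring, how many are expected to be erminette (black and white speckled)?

Punnett square for BW × WW:
Offspring genotypes: 2 BW, 2 WW
Phenotype counts: 2 erminette (black and white speckled), 2 white
erminette (black and white speckled): 2 out of 4 → fraction 1/2
Expected count = 1/2 × 420 = 210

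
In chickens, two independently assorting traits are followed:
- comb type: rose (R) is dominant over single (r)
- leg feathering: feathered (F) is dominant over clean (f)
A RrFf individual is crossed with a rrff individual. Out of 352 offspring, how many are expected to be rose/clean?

Dihybrid cross RrFf × rrff — consider each gene separately:
comb type: Rr × rr → 2 Rr, 2 rr → 2 R_ : 2 rr (out of 4)
leg feathering: Ff × ff → 2 Ff, 2 ff → 2 F_ : 2 ff (out of 4)
Combine (counts out of 4 × 4 = 16): rose/feathered (R_F_) = 2×2 = 4; rose/clean (R_ff) = 2×2 = 4; single/feathered (rrF_) = 2×2 = 4; single/clean (rrff) = 2×2 = 4
Phenotype counts (out of 16): 4 rose/feathered, 4 rose/clean, 4 single/feathered, 4 single/clean
rose/clean: 4 out of 16 → fraction 1/4
Expected count = 1/4 × 352 = 88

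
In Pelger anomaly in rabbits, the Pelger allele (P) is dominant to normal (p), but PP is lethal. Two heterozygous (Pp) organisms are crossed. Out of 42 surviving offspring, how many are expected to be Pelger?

Cross: Pp × Pp
Punnett square offspring (before lethality): 1 PP, 2 Pp, 1 pp
The PP genotype is lethal (embryos die); surviving offspring: 2 Pp, 1 pp
Pelger: 2 out of 3 → fraction 2/3
Expected count = 2/3 × 42 = 28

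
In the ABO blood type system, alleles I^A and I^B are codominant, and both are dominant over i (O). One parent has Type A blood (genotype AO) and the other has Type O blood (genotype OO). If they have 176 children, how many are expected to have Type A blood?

Cross: AO × OO
Possible offspring genotypes: 2 AO, 2 OO
Blood type counts: 2 Type A, 2 Type O
Probability of Type A: 2/4 = 1/2
Expected count = 1/2 × 176 = 88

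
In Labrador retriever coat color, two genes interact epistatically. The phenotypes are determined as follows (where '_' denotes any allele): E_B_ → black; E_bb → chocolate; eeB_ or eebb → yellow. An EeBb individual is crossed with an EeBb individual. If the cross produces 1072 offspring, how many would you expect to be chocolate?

Cross: EeBb × EeBb — consider each gene separately:
E gene: Ee × Ee → 1 EE, 2 Ee, 1 ee → 3 E_ : 1 ee (out of 4)
B gene: Bb × Bb → 1 BB, 2 Bb, 1 bb → 3 B_ : 1 bb (out of 4)
Genotype classes (out of 4 × 4 = 16): E_B_ = 3×3 = 9; E_bb = 3×1 = 3; eeB_ = 1×3 = 3; eebb = 1×1 = 1
Apply the phenotype rules: E_B_ (9) → black; E_bb (3) → chocolate; eeB_ (3) + eebb (1) → yellow
Phenotype counts (out of 16): 9 black, 3 chocolate, 4 yellow
chocolate: 3 out of 16 → fraction 3/16
Expected count = 3/16 × 1072 = 201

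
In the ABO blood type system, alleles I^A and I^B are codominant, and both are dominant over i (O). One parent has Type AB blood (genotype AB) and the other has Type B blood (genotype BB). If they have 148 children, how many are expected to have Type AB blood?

Cross: AB × BB
Possible offspring genotypes: 2 AB, 2 BB
Blood type counts: 2 Type AB, 2 Type B
Probability of Type AB: 2/4 = 1/2
Expected count = 1/2 × 148 = 74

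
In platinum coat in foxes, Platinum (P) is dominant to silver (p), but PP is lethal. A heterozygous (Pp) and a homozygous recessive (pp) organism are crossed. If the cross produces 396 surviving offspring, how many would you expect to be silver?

Cross: Pp × pp
Punnett square offspring (before lethality): 2 Pp, 2 pp
No PP offspring are produced in this cross.
silver: 2 out of 4 → fraction 1/2
Expected count = 1/2 × 396 = 198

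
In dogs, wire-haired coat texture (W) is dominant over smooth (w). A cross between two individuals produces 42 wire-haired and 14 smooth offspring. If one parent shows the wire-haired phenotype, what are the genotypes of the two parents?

Observed offspring: 42 wire-haired, 14 smooth
The observed ratio simplifies to 3:1. Smooth (ww) offspring appear, so each parent must contribute one w allele. The parent stated to show wire-haired carries W, so it is Ww. The other parent is then either Ww or ww: Ww × ww would give a 1:1 split, whereas Ww × Ww gives 3:1 — matching the data. So both parents are heterozygous (Ww × Ww).
Parent genotypes: Ww × Ww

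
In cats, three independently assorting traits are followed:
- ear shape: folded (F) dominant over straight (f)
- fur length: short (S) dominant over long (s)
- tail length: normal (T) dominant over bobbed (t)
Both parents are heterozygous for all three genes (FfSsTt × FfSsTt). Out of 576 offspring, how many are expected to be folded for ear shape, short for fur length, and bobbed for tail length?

Trihybrid cross: FfSsTt × FfSsTt
Each trait segregates independently with a 3:1 phenotypic ratio, so each gene contributes 3/4 (dominant) or 1/4 (recessive).
Target: folded (ear shape), short (fur length), bobbed (tail length)
Probability = product of independent per-trait probabilities
= 3/4 × 3/4 × 1/4 = 9/64
Expected count = 9/64 × 576 = 81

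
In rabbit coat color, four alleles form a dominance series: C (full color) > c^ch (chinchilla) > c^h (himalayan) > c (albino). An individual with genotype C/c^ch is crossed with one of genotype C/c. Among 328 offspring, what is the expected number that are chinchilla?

Cross: C/c^ch × C/c
Allele dominance: C > c^ch > c^h > c
Offspring genotypes: 1 C/C, 1 C/c, 1 C/c^ch, 1 c^ch/c
Phenotype counts: 3 full color, 1 chinchilla
chinchilla: 1 out of 4 → fraction 1/4
Expected count = 1/4 × 328 = 82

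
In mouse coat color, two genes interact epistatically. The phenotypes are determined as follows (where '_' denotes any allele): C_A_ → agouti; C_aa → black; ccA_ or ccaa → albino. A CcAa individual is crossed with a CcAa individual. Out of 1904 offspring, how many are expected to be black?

Cross: CcAa × CcAa — consider each gene separately:
C gene: Cc × Cc → 1 CC, 2 Cc, 1 cc → 3 C_ : 1 cc (out of 4)
A gene: Aa × Aa → 1 AA, 2 Aa, 1 aa → 3 A_ : 1 aa (out of 4)
Genotype classes (out of 4 × 4 = 16): C_A_ = 3×3 = 9; C_aa = 3×1 = 3; ccA_ = 1×3 = 3; ccaa = 1×1 = 1
Apply the phenotype rules: C_A_ (9) → agouti; C_aa (3) → black; ccA_ (3) + ccaa (1) → albino
Phenotype counts (out of 16): 9 agouti, 3 black, 4 albino
black: 3 out of 16 → fraction 3/16
Expected count = 3/16 × 1904 = 357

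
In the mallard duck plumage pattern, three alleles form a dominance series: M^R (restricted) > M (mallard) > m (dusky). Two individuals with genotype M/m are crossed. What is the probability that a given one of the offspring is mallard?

Cross: M/m × M/m
Allele dominance: M^R > M > m
Offspring genotypes: 1 M/M, 2 M/m, 1 m/m
Phenotype counts: 3 mallard, 1 dusky
mallard: 3 out of 4
Probability: 3/4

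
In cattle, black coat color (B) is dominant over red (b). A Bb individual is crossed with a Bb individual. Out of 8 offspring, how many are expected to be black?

Punnett square for Bb × Bb:
Offspring genotypes: 1 BB, 2 Bb, 1 bb
black: 3, red: 1
black: 3 out of 4 → fraction 3/4
Expected count = 3/4 × 8 = 6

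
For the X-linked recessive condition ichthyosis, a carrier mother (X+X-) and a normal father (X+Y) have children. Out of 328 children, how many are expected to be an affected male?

Cross: X+X- × X+Y
Offspring: 1 X+X+, 1 X+Y, 1 X+X-, 1 X-Y
Probability of an affected male: 1/4
Expected count = 1/4 × 328 = 82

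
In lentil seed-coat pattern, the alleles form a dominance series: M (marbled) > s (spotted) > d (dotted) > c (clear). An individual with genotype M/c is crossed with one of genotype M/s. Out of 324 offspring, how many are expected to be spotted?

Cross: M/c × M/s
Allele dominance: M > s > d > c
Offspring genotypes: 1 M/M, 1 M/s, 1 M/c, 1 s/c
Phenotype counts: 3 marbled, 1 spotted
spotted: 1 out of 4 → fraction 1/4
Expected count = 1/4 × 324 = 81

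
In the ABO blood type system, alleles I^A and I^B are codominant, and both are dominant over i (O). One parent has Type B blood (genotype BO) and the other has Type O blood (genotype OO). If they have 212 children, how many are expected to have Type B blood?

Cross: BO × OO
Possible offspring genotypes: 2 BO, 2 OO
Blood type counts: 2 Type B, 2 Type O
Probability of Type B: 2/4 = 1/2
Expected count = 1/2 × 212 = 106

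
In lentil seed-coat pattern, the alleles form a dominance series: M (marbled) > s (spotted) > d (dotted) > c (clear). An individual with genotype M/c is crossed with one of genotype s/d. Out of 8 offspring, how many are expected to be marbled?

Cross: M/c × s/d
Allele dominance: M > s > d > c
Offspring genotypes: 1 M/s, 1 M/d, 1 s/c, 1 d/c
Phenotype counts: 2 marbled, 1 spotted, 1 dotted
marbled: 2 out of 4 → fraction 1/2
Expected count = 1/2 × 8 = 4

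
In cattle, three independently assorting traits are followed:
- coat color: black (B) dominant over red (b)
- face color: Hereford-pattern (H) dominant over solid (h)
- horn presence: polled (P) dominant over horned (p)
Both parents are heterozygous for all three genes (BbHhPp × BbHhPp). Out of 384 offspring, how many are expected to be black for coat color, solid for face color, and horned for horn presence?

Trihybrid cross: BbHhPp × BbHhPp
Each trait segregates independently with a 3:1 phenotypic ratio, so each gene contributes 3/4 (dominant) or 1/4 (recessive).
Target: black (coat color), solid (face color), horned (horn presence)
Probability = product of independent per-trait probabilities
= 3/4 × 1/4 × 1/4 = 3/64
Expected count = 3/64 × 384 = 18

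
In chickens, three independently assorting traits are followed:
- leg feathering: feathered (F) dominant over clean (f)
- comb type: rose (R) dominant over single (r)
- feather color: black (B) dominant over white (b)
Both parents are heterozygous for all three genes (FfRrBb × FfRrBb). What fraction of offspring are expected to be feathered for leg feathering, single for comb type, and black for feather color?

Trihybrid cross: FfRrBb × FfRrBb
Each trait segregates independently with a 3:1 phenotypic ratio, so each gene contributes 3/4 (dominant) or 1/4 (recessive).
Target: feathered (leg feathering), single (comb type), black (feather color)
Probability = product of independent per-trait probabilities
= 3/4 × 1/4 × 3/4 = 9/64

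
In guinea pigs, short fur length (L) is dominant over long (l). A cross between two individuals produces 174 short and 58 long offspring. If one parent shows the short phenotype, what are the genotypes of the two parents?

Observed offspring: 174 short, 58 long
The observed ratio simplifies to 3:1. Long (ll) offspring appear, so each parent must contribute one l allele. The parent stated to show short carries L, so it is Ll. The other parent is then either Ll or ll: Ll × ll would give a 1:1 split, whereas Ll × Ll gives 3:1 — matching the data. So both parents are heterozygous (Ll × Ll).
Parent genotypes: Ll × Ll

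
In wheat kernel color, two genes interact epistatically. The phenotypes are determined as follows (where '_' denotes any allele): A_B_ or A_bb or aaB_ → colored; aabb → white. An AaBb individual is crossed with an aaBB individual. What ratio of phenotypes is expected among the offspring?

Cross: AaBb × aaBB — consider each gene separately:
A gene: Aa × aa → 2 Aa, 2 aa → 2 A_ : 2 aa (out of 4)
B gene: Bb × BB → 2 BB, 2 Bb → 4 B_ (out of 4)
Genotype classes (out of 4 × 4 = 16): A_B_ = 2×4 = 8; aaB_ = 2×4 = 8
Apply the phenotype rules: A_B_ (8) + aaB_ (8) → colored
Phenotype counts (out of 16): 16 colored
Ratio: all colored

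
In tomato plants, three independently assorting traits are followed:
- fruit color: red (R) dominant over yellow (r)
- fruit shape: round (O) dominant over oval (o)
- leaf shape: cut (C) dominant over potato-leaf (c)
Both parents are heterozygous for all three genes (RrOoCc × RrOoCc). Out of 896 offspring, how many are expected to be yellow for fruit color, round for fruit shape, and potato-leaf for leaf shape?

Trihybrid cross: RrOoCc × RrOoCc
Each trait segregates independently with a 3:1 phenotypic ratio, so each gene contributes 3/4 (dominant) or 1/4 (recessive).
Target: yellow (fruit color), round (fruit shape), potato-leaf (leaf shape)
Probability = product of independent per-trait probabilities
= 1/4 × 3/4 × 1/4 = 3/64
Expected count = 3/64 × 896 = 42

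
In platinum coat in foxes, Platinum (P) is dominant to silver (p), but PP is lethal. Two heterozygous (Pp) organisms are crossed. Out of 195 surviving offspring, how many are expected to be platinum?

Cross: Pp × Pp
Punnett square offspring (before lethality): 1 PP, 2 Pp, 1 pp
The PP genotype is lethal (embryos die); surviving offspring: 2 Pp, 1 pp
platinum: 2 out of 3 → fraction 2/3
Expected count = 2/3 × 195 = 130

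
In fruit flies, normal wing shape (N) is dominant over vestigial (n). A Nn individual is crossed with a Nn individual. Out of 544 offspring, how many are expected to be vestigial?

Punnett square for Nn × Nn:
Offspring genotypes: 1 NN, 2 Nn, 1 nn
normal: 3, vestigial: 1
vestigial: 1 out of 4 → fraction 1/4
Expected count = 1/4 × 544 = 136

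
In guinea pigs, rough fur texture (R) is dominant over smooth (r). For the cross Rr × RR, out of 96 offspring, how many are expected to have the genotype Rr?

Punnett square for Rr × RR:
Offspring genotypes: 2 RR, 2 Rr
Total offspring: 4
Count with target: 2
Probability: 2/4 = 1/2
Expected count = 1/2 × 96 = 48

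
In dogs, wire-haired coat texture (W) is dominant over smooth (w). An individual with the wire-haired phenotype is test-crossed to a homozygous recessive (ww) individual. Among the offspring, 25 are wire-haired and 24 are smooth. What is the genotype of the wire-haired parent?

Test cross: ? × ww
Offspring: 25 wire-haired, 24 smooth — approximately 1:1.
A 1:1 ratio in a test cross indicates the unknown parent is heterozygous (Ww).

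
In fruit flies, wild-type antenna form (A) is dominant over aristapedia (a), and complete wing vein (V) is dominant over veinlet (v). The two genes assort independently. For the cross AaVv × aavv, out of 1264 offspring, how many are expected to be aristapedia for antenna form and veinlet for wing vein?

Dihybrid cross AaVv × aavv — consider each gene separately:
antenna form: Aa × aa → 2 Aa, 2 aa → 2 A_ : 2 aa (out of 4)
wing vein: Vv × vv → 2 Vv, 2 vv → 2 V_ : 2 vv (out of 4)
Looking for: aristapedia (aa) and veinlet (vv)
P(aristapedia) = 2/4, P(veinlet) = 2/4
P(both) = 2/4 × 2/4 = 4/16 = 1/4
Expected count = 1/4 × 1264 = 316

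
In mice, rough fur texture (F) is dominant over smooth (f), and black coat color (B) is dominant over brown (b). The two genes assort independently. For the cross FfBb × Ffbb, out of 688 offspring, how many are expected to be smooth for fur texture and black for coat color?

Dihybrid cross FfBb × Ffbb — consider each gene separately:
fur texture: Ff × Ff → 1 FF, 2 Ff, 1 ff → 3 F_ : 1 ff (out of 4)
coat color: Bb × bb → 2 Bb, 2 bb → 2 B_ : 2 bb (out of 4)
Looking for: smooth (ff) and black (B_)
P(smooth) = 1/4, P(black) = 2/4
P(both) = 1/4 × 2/4 = 2/16 = 1/8
Expected count = 1/8 × 688 = 86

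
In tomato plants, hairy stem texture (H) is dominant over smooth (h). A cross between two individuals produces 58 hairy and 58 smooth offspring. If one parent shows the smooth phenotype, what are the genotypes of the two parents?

Observed offspring: 58 hairy, 58 smooth
The observed ratio simplifies to 1:1. One parent shows smooth, so its genotype must be hh. A 1:1 offspring split requires the other parent to be heterozygous (Hh).
Parent genotypes: hh × Hh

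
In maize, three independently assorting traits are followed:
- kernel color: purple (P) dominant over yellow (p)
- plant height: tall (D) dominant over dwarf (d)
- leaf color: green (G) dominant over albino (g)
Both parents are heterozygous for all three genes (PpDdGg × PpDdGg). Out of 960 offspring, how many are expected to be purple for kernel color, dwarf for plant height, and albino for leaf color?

Trihybrid cross: PpDdGg × PpDdGg
Each trait segregates independently with a 3:1 phenotypic ratio, so each gene contributes 3/4 (dominant) or 1/4 (recessive).
Target: purple (kernel color), dwarf (plant height), albino (leaf color)
Probability = product of independent per-trait probabilities
= 3/4 × 1/4 × 1/4 = 3/64
Expected count = 3/64 × 960 = 45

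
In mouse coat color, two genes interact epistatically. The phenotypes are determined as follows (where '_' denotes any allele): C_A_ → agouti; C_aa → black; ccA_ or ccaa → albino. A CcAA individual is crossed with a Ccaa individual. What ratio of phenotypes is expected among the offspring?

Cross: CcAA × Ccaa — consider each gene separately:
C gene: Cc × Cc → 1 CC, 2 Cc, 1 cc → 3 C_ : 1 cc (out of 4)
A gene: AA × aa → 4 Aa → 4 A_ (out of 4)
Genotype classes (out of 4 × 4 = 16): C_A_ = 3×4 = 12; ccA_ = 1×4 = 4
Apply the phenotype rules: C_A_ (12) → agouti; ccA_ (4) → albino
Phenotype counts (out of 16): 12 agouti, 4 albino
Ratio: 3 agouti : 1 albino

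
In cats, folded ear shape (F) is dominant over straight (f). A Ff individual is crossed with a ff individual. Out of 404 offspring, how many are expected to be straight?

Punnett square for Ff × ff:
Offspring genotypes: 2 Ff, 2 ff
folded: 2, straight: 2
straight: 2 out of 4 → fraction 1/2
Expected count = 1/2 × 404 = 202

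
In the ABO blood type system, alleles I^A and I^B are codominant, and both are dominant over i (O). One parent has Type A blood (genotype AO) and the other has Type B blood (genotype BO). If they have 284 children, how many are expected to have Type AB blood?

Cross: AO × BO
Possible offspring genotypes: 1 AB, 1 AO, 1 BO, 1 OO
Blood type counts: 1 Type AB, 1 Type A, 1 Type B, 1 Type O
Probability of Type AB: 1/4
Expected count = 1/4 × 284 = 71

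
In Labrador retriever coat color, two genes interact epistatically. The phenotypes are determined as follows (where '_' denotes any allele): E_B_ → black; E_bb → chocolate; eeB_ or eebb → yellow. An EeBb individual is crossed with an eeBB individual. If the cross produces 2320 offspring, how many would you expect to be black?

Cross: EeBb × eeBB — consider each gene separately:
E gene: Ee × ee → 2 Ee, 2 ee → 2 E_ : 2 ee (out of 4)
B gene: Bb × BB → 2 BB, 2 Bb → 4 B_ (out of 4)
Genotype classes (out of 4 × 4 = 16): E_B_ = 2×4 = 8; eeB_ = 2×4 = 8
Apply the phenotype rules: E_B_ (8) → black; eeB_ (8) → yellow
Phenotype counts (out of 16): 8 black, 8 yellow
black: 8 out of 16 → fraction 1/2
Expected count = 1/2 × 2320 = 1160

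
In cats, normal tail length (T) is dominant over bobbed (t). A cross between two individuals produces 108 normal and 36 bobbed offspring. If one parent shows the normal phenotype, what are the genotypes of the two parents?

Observed offspring: 108 normal, 36 bobbed
The observed ratio simplifies to 3:1. Bobbed (tt) offspring appear, so each parent must contribute one t allele. The parent stated to show normal carries T, so it is Tt. The other parent is then either Tt or tt: Tt × tt would give a 1:1 split, whereas Tt × Tt gives 3:1 — matching the data. So both parents are heterozygous (Tt × Tt).
Parent genotypes: Tt × Tt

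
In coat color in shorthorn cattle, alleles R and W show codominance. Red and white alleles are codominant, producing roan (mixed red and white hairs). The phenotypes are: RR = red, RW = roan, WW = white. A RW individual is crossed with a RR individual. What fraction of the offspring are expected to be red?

Punnett square for RW × RR:
Offspring genotypes: 2 RR, 2 RW
Phenotype counts: 2 red, 2 roan
red: 2 out of 4
Probability: 2/4 = 1/2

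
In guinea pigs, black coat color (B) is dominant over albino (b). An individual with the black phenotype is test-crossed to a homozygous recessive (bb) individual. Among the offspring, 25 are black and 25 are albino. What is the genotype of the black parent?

Test cross: ? × bb
Offspring: 25 black, 25 albino — approximately 1:1.
A 1:1 ratio in a test cross indicates the unknown parent is heterozygous (Bb).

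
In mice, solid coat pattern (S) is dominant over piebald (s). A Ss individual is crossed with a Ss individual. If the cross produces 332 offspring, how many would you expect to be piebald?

Punnett square for Ss × Ss:
Offspring genotypes: 1 SS, 2 Ss, 1 ss
solid: 3, piebald: 1
piebald: 1 out of 4 → fraction 1/4
Expected count = 1/4 × 332 = 83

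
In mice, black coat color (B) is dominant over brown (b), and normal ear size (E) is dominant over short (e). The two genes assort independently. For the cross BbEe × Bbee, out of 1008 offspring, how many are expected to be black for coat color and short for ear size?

Dihybrid cross BbEe × Bbee — consider each gene separately:
coat color: Bb × Bb → 1 BB, 2 Bb, 1 bb → 3 B_ : 1 bb (out of 4)
ear size: Ee × ee → 2 Ee, 2 ee → 2 E_ : 2 ee (out of 4)
Looking for: black (B_) and short (ee)
P(black) = 3/4, P(short) = 2/4
P(both) = 3/4 × 2/4 = 6/16 = 3/8
Expected count = 3/8 × 1008 = 378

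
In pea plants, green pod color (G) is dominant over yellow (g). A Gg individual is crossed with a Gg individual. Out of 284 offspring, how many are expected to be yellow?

Punnett square for Gg × Gg:
Offspring genotypes: 1 GG, 2 Gg, 1 gg
green: 3, yellow: 1
yellow: 1 out of 4 → fraction 1/4
Expected count = 1/4 × 284 = 71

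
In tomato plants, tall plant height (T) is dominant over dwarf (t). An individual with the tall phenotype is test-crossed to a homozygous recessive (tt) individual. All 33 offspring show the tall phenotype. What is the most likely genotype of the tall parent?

Test cross: ? × tt
All offspring are tall.
If the unknown parent were heterozygous (Tt), about half of 33 offspring would be dwarf; none are. The unknown parent is most likely homozygous dominant (TT).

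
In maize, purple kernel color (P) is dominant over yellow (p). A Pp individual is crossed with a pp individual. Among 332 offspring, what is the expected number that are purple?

Punnett square for Pp × pp:
Offspring genotypes: 2 Pp, 2 pp
purple: 2, yellow: 2
purple: 2 out of 4 → fraction 1/2
Expected count = 1/2 × 332 = 166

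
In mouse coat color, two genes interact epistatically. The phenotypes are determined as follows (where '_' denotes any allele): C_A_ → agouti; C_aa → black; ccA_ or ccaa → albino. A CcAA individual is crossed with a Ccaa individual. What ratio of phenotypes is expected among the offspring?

Cross: CcAA × Ccaa — consider each gene separately:
C gene: Cc × Cc → 1 CC, 2 Cc, 1 cc → 3 C_ : 1 cc (out of 4)
A gene: AA × aa → 4 Aa → 4 A_ (out of 4)
Genotype classes (out of 4 × 4 = 16): C_A_ = 3×4 = 12; ccA_ = 1×4 = 4
Apply the phenotype rules: C_A_ (12) → agouti; ccA_ (4) → albino
Phenotype counts (out of 16): 12 agouti, 4 albino
Ratio: 3 agouti : 1 albino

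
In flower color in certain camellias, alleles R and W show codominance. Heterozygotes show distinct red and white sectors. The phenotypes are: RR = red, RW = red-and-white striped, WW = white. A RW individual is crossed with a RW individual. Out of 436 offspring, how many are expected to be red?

Punnett square for RW × RW:
Offspring genotypes: 1 RR, 2 RW, 1 WW
Phenotype counts: 1 red, 2 red-and-white striped, 1 white
red: 1 out of 4 → fraction 1/4
Expected count = 1/4 × 436 = 109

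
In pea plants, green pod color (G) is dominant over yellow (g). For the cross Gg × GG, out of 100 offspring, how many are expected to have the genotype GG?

Punnett square for Gg × GG:
Offspring genotypes: 2 GG, 2 Gg
Total offspring: 4
Count with target: 2
Probability: 2/4 = 1/2
Expected count = 1/2 × 100 = 50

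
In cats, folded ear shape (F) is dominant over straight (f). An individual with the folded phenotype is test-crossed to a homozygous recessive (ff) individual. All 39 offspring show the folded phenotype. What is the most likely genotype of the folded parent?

Test cross: ? × ff
All offspring are folded.
If the unknown parent were heterozygous (Ff), about half of 39 offspring would be straight; none are. The unknown parent is most likely homozygous dominant (FF).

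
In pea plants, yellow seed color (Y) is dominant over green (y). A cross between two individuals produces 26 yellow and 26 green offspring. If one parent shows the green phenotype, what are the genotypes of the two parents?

Observed offspring: 26 yellow, 26 green
The observed ratio simplifies to 1:1. One parent shows green, so its genotype must be yy. A 1:1 offspring split requires the other parent to be heterozygous (Yy).
Parent genotypes: yy × Yy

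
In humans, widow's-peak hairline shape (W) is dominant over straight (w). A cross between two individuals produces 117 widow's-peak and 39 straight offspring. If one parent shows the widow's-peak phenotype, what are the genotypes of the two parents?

Observed offspring: 117 widow's-peak, 39 straight
The observed ratio simplifies to 3:1. Straight (ww) offspring appear, so each parent must contribute one w allele. The parent stated to show widow's-peak carries W, so it is Ww. The other parent is then either Ww or ww: Ww × ww would give a 1:1 split, whereas Ww × Ww gives 3:1 — matching the data. So both parents are heterozygous (Ww × Ww).
Parent genotypes: Ww × Ww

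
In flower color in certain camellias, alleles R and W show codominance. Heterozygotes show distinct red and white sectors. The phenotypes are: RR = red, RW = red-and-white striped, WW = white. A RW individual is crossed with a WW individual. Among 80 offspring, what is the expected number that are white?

Punnett square for RW × WW:
Offspring genotypes: 2 RW, 2 WW
Phenotype counts: 2 red-and-white striped, 2 white
white: 2 out of 4 → fraction 1/2
Expected count = 1/2 × 80 = 40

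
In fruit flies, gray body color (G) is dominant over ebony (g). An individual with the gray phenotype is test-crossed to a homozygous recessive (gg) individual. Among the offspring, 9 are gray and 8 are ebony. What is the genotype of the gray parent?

Test cross: ? × gg
Offspring: 9 gray, 8 ebony — approximately 1:1.
A 1:1 ratio in a test cross indicates the unknown parent is heterozygous (Gg).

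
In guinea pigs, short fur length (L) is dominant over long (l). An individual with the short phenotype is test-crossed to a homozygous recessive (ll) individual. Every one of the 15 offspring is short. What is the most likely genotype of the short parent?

Test cross: ? × ll
All offspring are short.
If the unknown parent were heterozygous (Ll), about half of 15 offspring would be long; none are. The unknown parent is most likely homozygous dominant (LL).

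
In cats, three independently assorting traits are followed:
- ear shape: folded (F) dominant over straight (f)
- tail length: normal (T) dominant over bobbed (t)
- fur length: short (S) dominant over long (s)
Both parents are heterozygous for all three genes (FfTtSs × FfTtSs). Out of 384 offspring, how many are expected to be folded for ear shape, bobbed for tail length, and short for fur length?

Trihybrid cross: FfTtSs × FfTtSs
Each trait segregates independently with a 3:1 phenotypic ratio, so each gene contributes 3/4 (dominant) or 1/4 (recessive).
Target: folded (ear shape), bobbed (tail length), short (fur length)
Probability = product of independent per-trait probabilities
= 3/4 × 1/4 × 3/4 = 9/64
Expected count = 9/64 × 384 = 54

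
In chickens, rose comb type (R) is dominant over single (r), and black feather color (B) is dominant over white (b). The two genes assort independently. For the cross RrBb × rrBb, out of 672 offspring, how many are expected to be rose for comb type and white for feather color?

Dihybrid cross RrBb × rrBb — consider each gene separately:
comb type: Rr × rr → 2 Rr, 2 rr → 2 R_ : 2 rr (out of 4)
feather color: Bb × Bb → 1 BB, 2 Bb, 1 bb → 3 B_ : 1 bb (out of 4)
Looking for: rose (R_) and white (bb)
P(rose) = 2/4, P(white) = 1/4
P(both) = 2/4 × 1/4 = 2/16 = 1/8
Expected count = 1/8 × 672 = 84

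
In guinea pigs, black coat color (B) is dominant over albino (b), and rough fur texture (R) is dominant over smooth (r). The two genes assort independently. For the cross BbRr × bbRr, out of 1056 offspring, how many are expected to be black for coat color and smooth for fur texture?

Dihybrid cross BbRr × bbRr — consider each gene separately:
coat color: Bb × bb → 2 Bb, 2 bb → 2 B_ : 2 bb (out of 4)
fur texture: Rr × Rr → 1 RR, 2 Rr, 1 rr → 3 R_ : 1 rr (out of 4)
Looking for: black (B_) and smooth (rr)
P(black) = 2/4, P(smooth) = 1/4
P(both) = 2/4 × 1/4 = 2/16 = 1/8
Expected count = 1/8 × 1056 = 132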